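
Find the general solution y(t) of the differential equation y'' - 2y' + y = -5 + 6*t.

y = 7 + 6*t + C1*exp(t) + C2*t*exp(t)

Characteristic equation r² - 2r + 1 = 0 has discriminant (-2)² - 4·(1) = 0, so r = 1 is a repeated root.
Hence y_h = (C1 + C2*t)*exp(t).
For the particular solution try y_p = A0 + A1*t. Substituting and matching coefficients of each power of t gives A0 = 7, A1 = 6, so y_p = 7 + 6*t.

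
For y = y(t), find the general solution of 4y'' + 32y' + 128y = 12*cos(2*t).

Divide through by 4: y'' + 8y' + 32y = 3*cos(2*t).
Characteristic equation r² + 8r + 32 = 0 has discriminant (8)² - 4·(32) = -64 < 0, so r = -4 ± 4i.
Hence y_h = C1*cos(4*t)*exp(-4*t) + C2*exp(-4*t)*sin(4*t).
Try y_p = A*cos(2*t) + B*sin(2*t). Substituting and equating the coefficients of cos(2t) and sin(2t) gives A = 21/260, B = 3/65, so y_p = 3*sin(2*t)/65 + 21*cos(2*t)/260.

y = 3*sin(2*t)/65 + 21*cos(2*t)/260 + C1*cos(4*t)*exp(-4*t) + C2*exp(-4*t)*sin(4*t)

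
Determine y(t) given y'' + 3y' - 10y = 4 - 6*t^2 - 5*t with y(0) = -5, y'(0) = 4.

Characteristic equation r² + 3r - 10 = 0 factors as (r + 5)(r - 2) = 0, so r = -5, 2.
Hence y_h = C1*exp(-5*t) + C2*exp(2*t).
For the particular solution try y_p = A0 + A1*t + A2*t^2. Substituting and matching coefficients of each power of t gives A0 = -11/500, A1 = 43/50, A2 = 3/5, so y_p = -11/500 + 3*t^2/5 + 43*t/50.
General solution: y = -11/500 + 3*t^2/5 + 43*t/50 + C1*exp(-5*t) + C2*exp(2*t).
Apply the initial conditions: y(0) = -11/500 + C1 + C2 = -5 and y'(0) = 43/50 - 5*C1 + 2*C2 = 4. Solving gives C1 = -1637/875, C2 = -87/28.

y = -11/500 - 1637*exp(-5*t)/875 - 87*exp(2*t)/28 + 3*t**2/5 + 43*t/50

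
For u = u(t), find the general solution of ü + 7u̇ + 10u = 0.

Characteristic equation r² + 7r + 10 = 0 factors as (r + 2)(r + 5) = 0, so r = -2, -5.
Hence u_h = C1*exp(-2*t) + C2*exp(-5*t).

u = C1*exp(-2*t) + C2*exp(-5*t)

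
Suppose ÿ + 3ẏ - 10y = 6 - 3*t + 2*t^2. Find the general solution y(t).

y = -293/500 - t**2/5 + 9*t/50 + C1*exp(-5*t) + C2*exp(2*t)

Characteristic equation r² + 3r - 10 = 0 factors as (r + 5)(r - 2) = 0, so r = -5, 2.
Hence y_h = C1*exp(-5*t) + C2*exp(2*t).
For the particular solution try y_p = A0 + A1*t + A2*t^2. Substituting and matching coefficients of each power of t gives A0 = -293/500, A1 = 9/50, A2 = -1/5, so y_p = -293/500 - t^2/5 + 9*t/50.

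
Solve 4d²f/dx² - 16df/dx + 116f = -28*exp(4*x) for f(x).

f = -7*exp(4*x)/29 + C1*cos(5*x)*exp(2*x) + C2*exp(2*x)*sin(5*x)

Divide through by 4: f'' - 4f' + 29f = -7*exp(4*x).
Characteristic equation r² - 4r + 29 = 0 has discriminant (-4)² - 4·(29) = -100 < 0, so r = 2 ± 5i.
Hence f_h = C1*cos(5*x)*exp(2*x) + C2*exp(2*x)*sin(5*x).
Try f_p = A*exp(4*x). Substituting into the equation and dividing by exp(4*x) gives A = -7/29, so f_p = -7*exp(4*x)/29.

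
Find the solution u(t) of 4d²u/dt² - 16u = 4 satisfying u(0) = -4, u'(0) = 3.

Divide through by 4: u'' - 4u = 1.
Characteristic equation r² - 4 = 0 factors as (r + 2)(r - 2) = 0, so r = -2, 2.
Hence u_h = C1*exp(-2*t) + C2*exp(2*t).
For the particular solution try u_p = A0. Substituting and matching coefficients of each power of t gives A0 = -1/4, so u_p = -1/4.
General solution: u = -1/4 + C1*exp(-2*t) + C2*exp(2*t).
Apply the initial conditions: u(0) = -1/4 + C1 + C2 = -4 and u'(0) = -2*C1 + 2*C2 = 3. Solving gives C1 = -21/8, C2 = -9/8.

u = -1/4 - 21*exp(-2*t)/8 - 9*exp(2*t)/8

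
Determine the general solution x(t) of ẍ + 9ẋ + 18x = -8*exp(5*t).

x = -exp(5*t)/11 + C1*exp(-6*t) + C2*exp(-3*t)

Characteristic equation r² + 9r + 18 = 0 factors as (r + 6)(r + 3) = 0, so r = -6, -3.
Hence x_h = C1*exp(-6*t) + C2*exp(-3*t).
Try x_p = A*exp(5*t). Substituting into the equation and dividing by exp(5*t) gives A = -1/11, so x_p = -exp(5*t)/11.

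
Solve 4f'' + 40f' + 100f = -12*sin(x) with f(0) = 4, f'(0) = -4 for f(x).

f = -18*sin(x)/169 + 15*cos(x)/338 + 1337*exp(-5*x)/338 + 413*x*exp(-5*x)/26

Divide through by 4: f'' + 10f' + 25f = -3*sin(x).
Characteristic equation r² + 10r + 25 = 0 has discriminant (10)² - 4·(25) = 0, so r = -5 is a repeated root.
Hence f_h = (C1 + C2*x)*exp(-5*x).
Try f_p = A*cos(x) + B*sin(x). Substituting and equating the coefficients of cos(x) and sin(x) gives A = 15/338, B = -18/169, so f_p = -18*sin(x)/169 + 15*cos(x)/338.
General solution: f = -18*sin(x)/169 + 15*cos(x)/338 + C1*exp(-5*x) + C2*x*exp(-5*x).
Apply the initial conditions: f(0) = 15/338 + C1 = 4 and f'(0) = -18/169 + C2 - 5*C1 = -4. Solving gives C1 = 1337/338, C2 = 413/26.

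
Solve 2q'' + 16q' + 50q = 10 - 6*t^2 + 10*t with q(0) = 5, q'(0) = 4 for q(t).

q = 1891/15625 - 3*t**2/25 + 173*t/625 + 76234*cos(3*t)*exp(-4*t)/15625 + 121037*exp(-4*t)*sin(3*t)/15625

Divide through by 2: q'' + 8q' + 25q = 5 - 3*t^2 + 5*t.
Characteristic equation r² + 8r + 25 = 0 has discriminant (8)² - 4·(25) = -36 < 0, so r = -4 ± 3i.
Hence q_h = C1*cos(3*t)*exp(-4*t) + C2*exp(-4*t)*sin(3*t).
For the particular solution try q_p = A0 + A1*t + A2*t^2. Substituting and matching coefficients of each power of t gives A0 = 1891/15625, A1 = 173/625, A2 = -3/25, so q_p = 1891/15625 - 3*t^2/25 + 173*t/625.
General solution: q = 1891/15625 - 3*t^2/25 + 173*t/625 + C1*cos(3*t)*exp(-4*t) + C2*exp(-4*t)*sin(3*t).
Apply the initial conditions: q(0) = 1891/15625 + C1 = 5 and q'(0) = 173/625 - 4*C1 + 3*C2 = 4. Solving gives C1 = 76234/15625, C2 = 121037/15625.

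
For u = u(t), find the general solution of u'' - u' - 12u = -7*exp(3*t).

u = 7*exp(3*t)/6 + C1*exp(4*t) + C2*exp(-3*t)

Characteristic equation r² - r - 12 = 0 factors as (r - 4)(r + 3) = 0, so r = 4, -3.
Hence u_h = C1*exp(4*t) + C2*exp(-3*t).
Try u_p = A*exp(3*t). Substituting into the equation and dividing by exp(3*t) gives A = 7/6, so u_p = 7*exp(3*t)/6.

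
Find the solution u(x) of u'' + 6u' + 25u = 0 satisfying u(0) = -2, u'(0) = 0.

u = -2*cos(4*x)*exp(-3*x) - 3*exp(-3*x)*sin(4*x)/2

Characteristic equation r² + 6r + 25 = 0 has discriminant (6)² - 4·(25) = -64 < 0, so r = -3 ± 4i.
Hence u_h = C1*cos(4*x)*exp(-3*x) + C2*exp(-3*x)*sin(4*x).
Apply the initial conditions: u(0) = C1 = -2 and u'(0) = -3*C1 + 4*C2 = 0. Solving gives C1 = -2, C2 = -3/2.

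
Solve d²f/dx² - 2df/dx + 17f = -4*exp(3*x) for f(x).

f = -exp(3*x)/5 + C1*cos(4*x)*exp(x) + C2*exp(x)*sin(4*x)

Characteristic equation r² - 2r + 17 = 0 has discriminant (-2)² - 4·(17) = -64 < 0, so r = 1 ± 4i.
Hence f_h = C1*cos(4*x)*exp(x) + C2*exp(x)*sin(4*x).
Try f_p = A*exp(3*x). Substituting into the equation and dividing by exp(3*x) gives A = -1/5, so f_p = -exp(3*x)/5.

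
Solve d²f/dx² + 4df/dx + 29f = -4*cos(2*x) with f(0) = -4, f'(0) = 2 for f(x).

f = -100*cos(2*x)/689 - 32*sin(2*x)/689 - 2656*cos(5*x)*exp(-2*x)/689 - 774*exp(-2*x)*sin(5*x)/689

Characteristic equation r² + 4r + 29 = 0 has discriminant (4)² - 4·(29) = -100 < 0, so r = -2 ± 5i.
Hence f_h = C1*cos(5*x)*exp(-2*x) + C2*exp(-2*x)*sin(5*x).
Try f_p = A*cos(2*x) + B*sin(2*x). Substituting and equating the coefficients of cos(2x) and sin(2x) gives A = -100/689, B = -32/689, so f_p = -100*cos(2*x)/689 - 32*sin(2*x)/689.
General solution: f = -100*cos(2*x)/689 - 32*sin(2*x)/689 + C1*cos(5*x)*exp(-2*x) + C2*exp(-2*x)*sin(5*x).
Apply the initial conditions: f(0) = -100/689 + C1 = -4 and f'(0) = -64/689 - 2*C1 + 5*C2 = 2. Solving gives C1 = -2656/689, C2 = -774/689.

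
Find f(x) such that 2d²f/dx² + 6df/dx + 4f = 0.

Divide through by 2: f'' + 3f' + 2f = 0.
Characteristic equation r² + 3r + 2 = 0 factors as (r + 1)(r + 2) = 0, so r = -1, -2.
Hence f_h = C1*exp(-x) + C2*exp(-2*x).

f = C1*exp(-x) + C2*exp(-2*x)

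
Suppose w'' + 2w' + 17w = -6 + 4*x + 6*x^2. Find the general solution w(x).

Characteristic equation r² + 2r + 17 = 0 has discriminant (2)² - 4·(17) = -64 < 0, so r = -1 ± 4i.
Hence w_h = C1*cos(4*x)*exp(-x) + C2*exp(-x)*sin(4*x).
For the particular solution try w_p = A0 + A1*x + A2*x^2. Substituting and matching coefficients of each power of x gives A0 = -2026/4913, A1 = 44/289, A2 = 6/17, so w_p = -2026/4913 + 6*x^2/17 + 44*x/289.

w = -2026/4913 + 6*x**2/17 + 44*x/289 + C1*cos(4*x)*exp(-x) + C2*exp(-x)*sin(4*x)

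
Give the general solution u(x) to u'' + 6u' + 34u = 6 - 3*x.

Characteristic equation r² + 6r + 34 = 0 has discriminant (6)² - 4·(34) = -100 < 0, so r = -3 ± 5i.
Hence u_h = C1*cos(5*x)*exp(-3*x) + C2*exp(-3*x)*sin(5*x).
For the particular solution try u_p = A0 + A1*x. Substituting and matching coefficients of each power of x gives A0 = 111/578, A1 = -3/34, so u_p = 111/578 - 3*x/34.

u = 111/578 - 3*x/34 + C1*cos(5*x)*exp(-3*x) + C2*exp(-3*x)*sin(5*x)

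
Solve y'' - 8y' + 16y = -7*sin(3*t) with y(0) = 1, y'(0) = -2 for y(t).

y = -168*cos(3*t)/625 - 49*sin(3*t)/625 + 793*exp(4*t)/625 - 171*t*exp(4*t)/25

Characteristic equation r² - 8r + 16 = 0 has discriminant (-8)² - 4·(16) = 0, so r = 4 is a repeated root.
Hence y_h = (C1 + C2*t)*exp(4*t).
Try y_p = A*cos(3*t) + B*sin(3*t). Substituting and equating the coefficients of cos(3t) and sin(3t) gives A = -168/625, B = -49/625, so y_p = -168*cos(3*t)/625 - 49*sin(3*t)/625.
General solution: y = -168*cos(3*t)/625 - 49*sin(3*t)/625 + C1*exp(4*t) + C2*t*exp(4*t).
Apply the initial conditions: y(0) = -168/625 + C1 = 1 and y'(0) = -147/625 + C2 + 4*C1 = -2. Solving gives C1 = 793/625, C2 = -171/25.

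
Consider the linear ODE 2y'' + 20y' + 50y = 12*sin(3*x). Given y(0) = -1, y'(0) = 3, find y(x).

y = -244*exp(-5*x)/289 - 45*cos(3*x)/289 + 24*sin(3*x)/289 - 25*x*exp(-5*x)/17

Divide through by 2: y'' + 10y' + 25y = 6*sin(3*x).
Characteristic equation r² + 10r + 25 = 0 has discriminant (10)² - 4·(25) = 0, so r = -5 is a repeated root.
Hence y_h = (C1 + C2*x)*exp(-5*x).
Try y_p = A*cos(3*x) + B*sin(3*x). Substituting and equating the coefficients of cos(3x) and sin(3x) gives A = -45/289, B = 24/289, so y_p = -45*cos(3*x)/289 + 24*sin(3*x)/289.
General solution: y = -45*cos(3*x)/289 + 24*sin(3*x)/289 + C1*exp(-5*x) + C2*x*exp(-5*x).
Apply the initial conditions: y(0) = -45/289 + C1 = -1 and y'(0) = 72/289 + C2 - 5*C1 = 3. Solving gives C1 = -244/289, C2 = -25/17.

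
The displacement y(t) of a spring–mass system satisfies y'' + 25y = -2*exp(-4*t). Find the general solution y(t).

y = -2*exp(-4*t)/41 + C1*cos(5*t) + C2*sin(5*t)

Characteristic equation r² + 25 = 0 has discriminant (0)² - 4·(25) = -100 < 0, so r = ± 5i.
Hence y_h = C1*cos(5*t) + C2*sin(5*t).
Try y_p = A*exp(-4*t). Substituting into the equation and dividing by exp(-4*t) gives A = -2/41, so y_p = -2*exp(-4*t)/41.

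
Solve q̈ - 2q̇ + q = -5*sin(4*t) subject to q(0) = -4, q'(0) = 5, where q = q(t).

q = -1116*exp(t)/289 - 40*cos(4*t)/289 + 75*sin(4*t)/289 + 133*t*exp(t)/17

Characteristic equation r² - 2r + 1 = 0 has discriminant (-2)² - 4·(1) = 0, so r = 1 is a repeated root.
Hence q_h = (C1 + C2*t)*exp(t).
Try q_p = A*cos(4*t) + B*sin(4*t). Substituting and equating the coefficients of cos(4t) and sin(4t) gives A = -40/289, B = 75/289, so q_p = -40*cos(4*t)/289 + 75*sin(4*t)/289.
General solution: q = -40*cos(4*t)/289 + 75*sin(4*t)/289 + C1*exp(t) + C2*t*exp(t).
Apply the initial conditions: q(0) = -40/289 + C1 = -4 and q'(0) = 300/289 + C1 + C2 = 5. Solving gives C1 = -1116/289, C2 = 133/17.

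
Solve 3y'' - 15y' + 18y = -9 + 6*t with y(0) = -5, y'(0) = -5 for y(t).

y = -2/9 - 9*exp(2*t) + t/3 + 38*exp(3*t)/9

Divide through by 3: y'' - 5y' + 6y = -3 + 2*t.
Characteristic equation r² - 5r + 6 = 0 factors as (r - 3)(r - 2) = 0, so r = 3, 2.
Hence y_h = C1*exp(3*t) + C2*exp(2*t).
For the particular solution try y_p = A0 + A1*t. Substituting and matching coefficients of each power of t gives A0 = -2/9, A1 = 1/3, so y_p = -2/9 + t/3.
General solution: y = -2/9 + t/3 + C1*exp(3*t) + C2*exp(2*t).
Apply the initial conditions: y(0) = -2/9 + C1 + C2 = -5 and y'(0) = 1/3 + 2*C2 + 3*C1 = -5. Solving gives C1 = 38/9, C2 = -9.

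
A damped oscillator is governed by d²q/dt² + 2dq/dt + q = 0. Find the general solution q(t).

Characteristic equation r² + 2r + 1 = 0 has discriminant (2)² - 4·(1) = 0, so r = -1 is a repeated root.
Hence q_h = (C1 + C2*t)*exp(-t).

q = C1*exp(-t) + C2*t*exp(-t)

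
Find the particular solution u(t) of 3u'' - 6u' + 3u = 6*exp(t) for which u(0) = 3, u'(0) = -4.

Divide through by 3: u'' - 2u' + u = 2*exp(t).
Characteristic equation r² - 2r + 1 = 0 has discriminant (-2)² - 4·(1) = 0, so r = 1 is a repeated root.
Hence u_h = (C1 + C2*t)*exp(t).
Since exp(t) solves the homogeneous equation (r = 1 is a root of multiplicity 2), multiply the trial by t^2. Try u_p = A*t^2*exp(t). Substituting into the equation and dividing by exp(t) gives A = 1, so u_p = t^2*exp(t).
General solution: u = C1*exp(t) + t^2*exp(t) + C2*t*exp(t).
Apply the initial conditions: u(0) = C1 = 3 and u'(0) = C1 + C2 = -4. Solving gives C1 = 3, C2 = -7.

u = 3*exp(t) + t**2*exp(t) - 7*t*exp(t)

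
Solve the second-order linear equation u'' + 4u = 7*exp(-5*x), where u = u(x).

Characteristic equation r² + 4 = 0 has discriminant (0)² - 4·(4) = -16 < 0, so r = ± 2i.
Hence u_h = C1*cos(2*x) + C2*sin(2*x).
Try u_p = A*exp(-5*x). Substituting into the equation and dividing by exp(-5*x) gives A = 7/29, so u_p = 7*exp(-5*x)/29.

u = 7*exp(-5*x)/29 + C1*cos(2*x) + C2*sin(2*x)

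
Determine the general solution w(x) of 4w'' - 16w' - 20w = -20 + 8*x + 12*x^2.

Divide through by 4: w'' - 4w' - 5w = -5 + 2*x + 3*x^2.
Characteristic equation r² - 4r - 5 = 0 factors as (r - 5)(r + 1) = 0, so r = 5, -1.
Hence w_h = C1*exp(5*x) + C2*exp(-x).
For the particular solution try w_p = A0 + A1*x + A2*x^2. Substituting and matching coefficients of each power of x gives A0 = 39/125, A1 = 14/25, A2 = -3/5, so w_p = 39/125 - 3*x^2/5 + 14*x/25.

w = 39/125 - 3*x**2/5 + 14*x/25 + C1*exp(5*x) + C2*exp(-x)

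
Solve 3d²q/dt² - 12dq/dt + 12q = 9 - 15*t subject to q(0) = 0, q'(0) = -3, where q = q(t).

Divide through by 3: q'' - 4q' + 4q = 3 - 5*t.
Characteristic equation r² - 4r + 4 = 0 has discriminant (-4)² - 4·(4) = 0, so r = 2 is a repeated root.
Hence q_h = (C1 + C2*t)*exp(2*t).
For the particular solution try q_p = A0 + A1*t. Substituting and matching coefficients of each power of t gives A0 = -1/2, A1 = -5/4, so q_p = -1/2 - 5*t/4.
General solution: q = -1/2 - 5*t/4 + C1*exp(2*t) + C2*t*exp(2*t).
Apply the initial conditions: q(0) = -1/2 + C1 = 0 and q'(0) = -5/4 + C2 + 2*C1 = -3. Solving gives C1 = 1/2, C2 = -11/4.

q = -1/2 + exp(2*t)/2 - 5*t/4 - 11*t*exp(2*t)/4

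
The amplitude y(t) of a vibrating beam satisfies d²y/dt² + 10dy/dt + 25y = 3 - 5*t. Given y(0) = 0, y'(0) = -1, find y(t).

Characteristic equation r² + 10r + 25 = 0 has discriminant (10)² - 4·(25) = 0, so r = -5 is a repeated root.
Hence y_h = (C1 + C2*t)*exp(-5*t).
For the particular solution try y_p = A0 + A1*t. Substituting and matching coefficients of each power of t gives A0 = 1/5, A1 = -1/5, so y_p = 1/5 - t/5.
General solution: y = 1/5 - t/5 + C1*exp(-5*t) + C2*t*exp(-5*t).
Apply the initial conditions: y(0) = 1/5 + C1 = 0 and y'(0) = -1/5 + C2 - 5*C1 = -1. Solving gives C1 = -1/5, C2 = -9/5.

y = 1/5 - t/5 - exp(-5*t)/5 - 9*t*exp(-5*t)/5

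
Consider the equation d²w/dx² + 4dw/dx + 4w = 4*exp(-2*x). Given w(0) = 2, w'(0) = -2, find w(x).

Characteristic equation r² + 4r + 4 = 0 has discriminant (4)² - 4·(4) = 0, so r = -2 is a repeated root.
Hence w_h = (C1 + C2*x)*exp(-2*x).
Since exp(-2*x) solves the homogeneous equation (r = -2 is a root of multiplicity 2), multiply the trial by x^2. Try w_p = A*x^2*exp(-2*x). Substituting into the equation and dividing by exp(-2*x) gives A = 2, so w_p = 2*x^2*exp(-2*x).
General solution: w = C1*exp(-2*x) + 2*x^2*exp(-2*x) + C2*x*exp(-2*x).
Apply the initial conditions: w(0) = C1 = 2 and w'(0) = C2 - 2*C1 = -2. Solving gives C1 = 2, C2 = 2.

w = 2*exp(-2*x) + 2*x*exp(-2*x) + 2*x**2*exp(-2*x)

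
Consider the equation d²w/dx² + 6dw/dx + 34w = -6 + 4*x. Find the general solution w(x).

Characteristic equation r² + 6r + 34 = 0 has discriminant (6)² - 4·(34) = -100 < 0, so r = -3 ± 5i.
Hence w_h = C1*cos(5*x)*exp(-3*x) + C2*exp(-3*x)*sin(5*x).
For the particular solution try w_p = A0 + A1*x. Substituting and matching coefficients of each power of x gives A0 = -57/289, A1 = 2/17, so w_p = -57/289 + 2*x/17.

w = -57/289 + 2*x/17 + C1*cos(5*x)*exp(-3*x) + C2*exp(-3*x)*sin(5*x)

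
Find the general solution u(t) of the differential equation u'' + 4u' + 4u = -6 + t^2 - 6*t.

u = 3/8 - 2*t + t**2/4 + C1*exp(-2*t) + C2*t*exp(-2*t)

Characteristic equation r² + 4r + 4 = 0 has discriminant (4)² - 4·(4) = 0, so r = -2 is a repeated root.
Hence u_h = (C1 + C2*t)*exp(-2*t).
For the particular solution try u_p = A0 + A1*t + A2*t^2. Substituting and matching coefficients of each power of t gives A0 = 3/8, A1 = -2, A2 = 1/4, so u_p = 3/8 - 2*t + t^2/4.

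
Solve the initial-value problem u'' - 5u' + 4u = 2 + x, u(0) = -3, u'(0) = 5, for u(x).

u = 13/16 - 20*exp(x)/3 + x/4 + 137*exp(4*x)/48

Characteristic equation r² - 5r + 4 = 0 factors as (r - 4)(r - 1) = 0, so r = 4, 1.
Hence u_h = C1*exp(4*x) + C2*exp(x).
For the particular solution try u_p = A0 + A1*x. Substituting and matching coefficients of each power of x gives A0 = 13/16, A1 = 1/4, so u_p = 13/16 + x/4.
General solution: u = 13/16 + x/4 + C1*exp(4*x) + C2*exp(x).
Apply the initial conditions: u(0) = 13/16 + C1 + C2 = -3 and u'(0) = 1/4 + C2 + 4*C1 = 5. Solving gives C1 = 137/48, C2 = -20/3.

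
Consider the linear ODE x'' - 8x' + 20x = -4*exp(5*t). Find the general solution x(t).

Characteristic equation r² - 8r + 20 = 0 has discriminant (-8)² - 4·(20) = -16 < 0, so r = 4 ± 2i.
Hence x_h = C1*cos(2*t)*exp(4*t) + C2*exp(4*t)*sin(2*t).
Try x_p = A*exp(5*t). Substituting into the equation and dividing by exp(5*t) gives A = -4/5, so x_p = -4*exp(5*t)/5.

x = -4*exp(5*t)/5 + C1*cos(2*t)*exp(4*t) + C2*exp(4*t)*sin(2*t)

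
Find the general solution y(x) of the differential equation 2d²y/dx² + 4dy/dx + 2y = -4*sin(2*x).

Divide through by 2: y'' + 2y' + y = -2*sin(2*x).
Characteristic equation r² + 2r + 1 = 0 has discriminant (2)² - 4·(1) = 0, so r = -1 is a repeated root.
Hence y_h = (C1 + C2*x)*exp(-x).
Try y_p = A*cos(2*x) + B*sin(2*x). Substituting and equating the coefficients of cos(2x) and sin(2x) gives A = 8/25, B = 6/25, so y_p = 6*sin(2*x)/25 + 8*cos(2*x)/25.

y = 6*sin(2*x)/25 + 8*cos(2*x)/25 + C1*exp(-x) + C2*x*exp(-x)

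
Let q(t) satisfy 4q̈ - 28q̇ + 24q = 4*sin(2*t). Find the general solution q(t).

q = sin(2*t)/100 + 7*cos(2*t)/100 + C1*exp(t) + C2*exp(6*t)

Divide through by 4: q'' - 7q' + 6q = sin(2*t).
Characteristic equation r² - 7r + 6 = 0 factors as (r - 1)(r - 6) = 0, so r = 1, 6.
Hence q_h = C1*exp(t) + C2*exp(6*t).
Try q_p = A*cos(2*t) + B*sin(2*t). Substituting and equating the coefficients of cos(2t) and sin(2t) gives A = 7/100, B = 1/100, so q_p = sin(2*t)/100 + 7*cos(2*t)/100.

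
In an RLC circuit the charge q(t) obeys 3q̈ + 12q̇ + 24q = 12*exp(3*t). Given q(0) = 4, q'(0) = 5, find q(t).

q = 4*exp(3*t)/29 + 112*cos(2*t)*exp(-2*t)/29 + 357*exp(-2*t)*sin(2*t)/58

Divide through by 3: q'' + 4q' + 8q = 4*exp(3*t).
Characteristic equation r² + 4r + 8 = 0 has discriminant (4)² - 4·(8) = -16 < 0, so r = -2 ± 2i.
Hence q_h = C1*cos(2*t)*exp(-2*t) + C2*exp(-2*t)*sin(2*t).
Try q_p = A*exp(3*t). Substituting into the equation and dividing by exp(3*t) gives A = 4/29, so q_p = 4*exp(3*t)/29.
General solution: q = 4*exp(3*t)/29 + C1*cos(2*t)*exp(-2*t) + C2*exp(-2*t)*sin(2*t).
Apply the initial conditions: q(0) = 4/29 + C1 = 4 and q'(0) = 12/29 - 2*C1 + 2*C2 = 5. Solving gives C1 = 112/29, C2 = 357/58.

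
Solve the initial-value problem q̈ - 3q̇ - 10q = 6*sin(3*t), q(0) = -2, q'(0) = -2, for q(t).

Characteristic equation r² - 3r - 10 = 0 factors as (r - 5)(r + 2) = 0, so r = 5, -2.
Hence q_h = C1*exp(5*t) + C2*exp(-2*t).
Try q_p = A*cos(3*t) + B*sin(3*t). Substituting and equating the coefficients of cos(3t) and sin(3t) gives A = 27/221, B = -57/221, so q_p = -57*sin(3*t)/221 + 27*cos(3*t)/221.
General solution: q = -57*sin(3*t)/221 + 27*cos(3*t)/221 + C1*exp(5*t) + C2*exp(-2*t).
Apply the initial conditions: q(0) = 27/221 + C1 + C2 = -2 and q'(0) = -171/221 - 2*C2 + 5*C1 = -2. Solving gives C1 = -93/119, C2 = -122/91.

q = -122*exp(-2*t)/91 - 93*exp(5*t)/119 - 57*sin(3*t)/221 + 27*cos(3*t)/221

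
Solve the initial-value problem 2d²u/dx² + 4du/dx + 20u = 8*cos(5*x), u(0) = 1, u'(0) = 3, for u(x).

u = -12*cos(5*x)/65 + 8*sin(5*x)/65 + 77*cos(3*x)*exp(-x)/65 + 232*exp(-x)*sin(3*x)/195

Divide through by 2: u'' + 2u' + 10u = 4*cos(5*x).
Characteristic equation r² + 2r + 10 = 0 has discriminant (2)² - 4·(10) = -36 < 0, so r = -1 ± 3i.
Hence u_h = C1*cos(3*x)*exp(-x) + C2*exp(-x)*sin(3*x).
Try u_p = A*cos(5*x) + B*sin(5*x). Substituting and equating the coefficients of cos(5x) and sin(5x) gives A = -12/65, B = 8/65, so u_p = -12*cos(5*x)/65 + 8*sin(5*x)/65.
General solution: u = -12*cos(5*x)/65 + 8*sin(5*x)/65 + C1*cos(3*x)*exp(-x) + C2*exp(-x)*sin(3*x).
Apply the initial conditions: u(0) = -12/65 + C1 = 1 and u'(0) = 8/13 - C1 + 3*C2 = 3. Solving gives C1 = 77/65, C2 = 232/195.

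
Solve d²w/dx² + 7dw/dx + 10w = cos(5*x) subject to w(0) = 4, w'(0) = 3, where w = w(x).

w = -109*exp(-5*x)/30 - 3*cos(5*x)/290 + 7*sin(5*x)/290 + 665*exp(-2*x)/87

Characteristic equation r² + 7r + 10 = 0 factors as (r + 5)(r + 2) = 0, so r = -5, -2.
Hence w_h = C1*exp(-5*x) + C2*exp(-2*x).
Try w_p = A*cos(5*x) + B*sin(5*x). Substituting and equating the coefficients of cos(5x) and sin(5x) gives A = -3/290, B = 7/290, so w_p = -3*cos(5*x)/290 + 7*sin(5*x)/290.
General solution: w = -3*cos(5*x)/290 + 7*sin(5*x)/290 + C1*exp(-5*x) + C2*exp(-2*x).
Apply the initial conditions: w(0) = -3/290 + C1 + C2 = 4 and w'(0) = 7/58 - 5*C1 - 2*C2 = 3. Solving gives C1 = -109/30, C2 = 665/87.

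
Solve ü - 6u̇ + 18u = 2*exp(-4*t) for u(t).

Characteristic equation r² - 6r + 18 = 0 has discriminant (-6)² - 4·(18) = -36 < 0, so r = 3 ± 3i.
Hence u_h = C1*cos(3*t)*exp(3*t) + C2*exp(3*t)*sin(3*t).
Try u_p = A*exp(-4*t). Substituting into the equation and dividing by exp(-4*t) gives A = 1/29, so u_p = exp(-4*t)/29.

u = exp(-4*t)/29 + C1*cos(3*t)*exp(3*t) + C2*exp(3*t)*sin(3*t)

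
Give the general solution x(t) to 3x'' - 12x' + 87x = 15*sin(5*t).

Divide through by 3: x'' - 4x' + 29x = 5*sin(5*t).
Characteristic equation r² - 4r + 29 = 0 has discriminant (-4)² - 4·(29) = -100 < 0, so r = 2 ± 5i.
Hence x_h = C1*cos(5*t)*exp(2*t) + C2*exp(2*t)*sin(5*t).
Try x_p = A*cos(5*t) + B*sin(5*t). Substituting and equating the coefficients of cos(5t) and sin(5t) gives A = 25/104, B = 5/104, so x_p = 5*sin(5*t)/104 + 25*cos(5*t)/104.

x = 5*sin(5*t)/104 + 25*cos(5*t)/104 + C1*cos(5*t)*exp(2*t) + C2*exp(2*t)*sin(5*t)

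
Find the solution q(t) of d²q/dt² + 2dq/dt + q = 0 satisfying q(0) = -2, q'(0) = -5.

q = -2*exp(-t) - 7*t*exp(-t)

Characteristic equation r² + 2r + 1 = 0 has discriminant (2)² - 4·(1) = 0, so r = -1 is a repeated root.
Hence q_h = (C1 + C2*t)*exp(-t).
Apply the initial conditions: q(0) = C1 = -2 and q'(0) = C2 - C1 = -5. Solving gives C1 = -2, C2 = -7.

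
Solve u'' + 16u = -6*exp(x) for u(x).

Characteristic equation r² + 16 = 0 has discriminant (0)² - 4·(16) = -64 < 0, so r = ± 4i.
Hence u_h = C1*cos(4*x) + C2*sin(4*x).
Try u_p = A*exp(x). Substituting into the equation and dividing by exp(x) gives A = -6/17, so u_p = -6*exp(x)/17.

u = -6*exp(x)/17 + C1*cos(4*x) + C2*sin(4*x)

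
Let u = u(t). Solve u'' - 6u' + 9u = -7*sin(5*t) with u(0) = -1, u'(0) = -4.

Characteristic equation r² - 6r + 9 = 0 has discriminant (-6)² - 4·(9) = 0, so r = 3 is a repeated root.
Hence u_h = (C1 + C2*t)*exp(3*t).
Try u_p = A*cos(5*t) + B*sin(5*t). Substituting and equating the coefficients of cos(5t) and sin(5t) gives A = -105/578, B = 28/289, so u_p = -105*cos(5*t)/578 + 28*sin(5*t)/289.
General solution: u = -105*cos(5*t)/578 + 28*sin(5*t)/289 + C1*exp(3*t) + C2*t*exp(3*t).
Apply the initial conditions: u(0) = -105/578 + C1 = -1 and u'(0) = 140/289 + C2 + 3*C1 = -4. Solving gives C1 = -473/578, C2 = -69/34.

u = -473*exp(3*t)/578 - 105*cos(5*t)/578 + 28*sin(5*t)/289 - 69*t*exp(3*t)/34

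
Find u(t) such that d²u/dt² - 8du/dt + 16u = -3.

u = -3/16 + C1*exp(4*t) + C2*t*exp(4*t)

Characteristic equation r² - 8r + 16 = 0 has discriminant (-8)² - 4·(16) = 0, so r = 4 is a repeated root.
Hence u_h = (C1 + C2*t)*exp(4*t).
For the particular solution try u_p = A0. Substituting and matching coefficients of each power of t gives A0 = -3/16, so u_p = -3/16.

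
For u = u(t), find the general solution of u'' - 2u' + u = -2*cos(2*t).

Characteristic equation r² - 2r + 1 = 0 has discriminant (-2)² - 4·(1) = 0, so r = 1 is a repeated root.
Hence u_h = (C1 + C2*t)*exp(t).
Try u_p = A*cos(2*t) + B*sin(2*t). Substituting and equating the coefficients of cos(2t) and sin(2t) gives A = 6/25, B = 8/25, so u_p = 6*cos(2*t)/25 + 8*sin(2*t)/25.

u = 6*cos(2*t)/25 + 8*sin(2*t)/25 + C1*exp(t) + C2*t*exp(t)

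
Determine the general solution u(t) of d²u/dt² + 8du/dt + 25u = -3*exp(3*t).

Characteristic equation r² + 8r + 25 = 0 has discriminant (8)² - 4·(25) = -36 < 0, so r = -4 ± 3i.
Hence u_h = C1*cos(3*t)*exp(-4*t) + C2*exp(-4*t)*sin(3*t).
Try u_p = A*exp(3*t). Substituting into the equation and dividing by exp(3*t) gives A = -3/58, so u_p = -3*exp(3*t)/58.

u = -3*exp(3*t)/58 + C1*cos(3*t)*exp(-4*t) + C2*exp(-4*t)*sin(3*t)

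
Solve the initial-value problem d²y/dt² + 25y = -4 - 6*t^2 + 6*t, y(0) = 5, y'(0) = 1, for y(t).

Characteristic equation r² + 25 = 0 has discriminant (0)² - 4·(25) = -100 < 0, so r = ± 5i.
Hence y_h = C1*cos(5*t) + C2*sin(5*t).
For the particular solution try y_p = A0 + A1*t + A2*t^2. Substituting and matching coefficients of each power of t gives A0 = -88/625, A1 = 6/25, A2 = -6/25, so y_p = -88/625 - 6*t^2/25 + 6*t/25.
General solution: y = -88/625 - 6*t^2/25 + 6*t/25 + C1*cos(5*t) + C2*sin(5*t).
Apply the initial conditions: y(0) = -88/625 + C1 = 5 and y'(0) = 6/25 + 5*C2 = 1. Solving gives C1 = 3213/625, C2 = 19/125.

y = -88/625 - 6*t**2/25 + 6*t/25 + 19*sin(5*t)/125 + 3213*cos(5*t)/625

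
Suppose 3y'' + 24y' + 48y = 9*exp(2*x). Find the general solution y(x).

Divide through by 3: y'' + 8y' + 16y = 3*exp(2*x).
Characteristic equation r² + 8r + 16 = 0 has discriminant (8)² - 4·(16) = 0, so r = -4 is a repeated root.
Hence y_h = (C1 + C2*x)*exp(-4*x).
Try y_p = A*exp(2*x). Substituting into the equation and dividing by exp(2*x) gives A = 1/12, so y_p = exp(2*x)/12.

y = exp(2*x)/12 + C1*exp(-4*x) + C2*x*exp(-4*x)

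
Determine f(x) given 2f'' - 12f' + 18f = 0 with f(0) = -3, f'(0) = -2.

f = -3*exp(3*x) + 7*x*exp(3*x)

Divide through by 2: f'' - 6f' + 9f = 0.
Characteristic equation r² - 6r + 9 = 0 has discriminant (-6)² - 4·(9) = 0, so r = 3 is a repeated root.
Hence f_h = (C1 + C2*x)*exp(3*x).
Apply the initial conditions: f(0) = C1 = -3 and f'(0) = C2 + 3*C1 = -2. Solving gives C1 = -3, C2 = 7.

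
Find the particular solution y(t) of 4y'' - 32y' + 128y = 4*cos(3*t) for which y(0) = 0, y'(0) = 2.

Divide through by 4: y'' - 8y' + 32y = cos(3*t).
Characteristic equation r² - 8r + 32 = 0 has discriminant (-8)² - 4·(32) = -64 < 0, so r = 4 ± 4i.
Hence y_h = C1*cos(4*t)*exp(4*t) + C2*exp(4*t)*sin(4*t).
Try y_p = A*cos(3*t) + B*sin(3*t). Substituting and equating the coefficients of cos(3t) and sin(3t) gives A = 23/1105, B = -24/1105, so y_p = -24*sin(3*t)/1105 + 23*cos(3*t)/1105.
General solution: y = -24*sin(3*t)/1105 + 23*cos(3*t)/1105 + C1*cos(4*t)*exp(4*t) + C2*exp(4*t)*sin(4*t).
Apply the initial conditions: y(0) = 23/1105 + C1 = 0 and y'(0) = -72/1105 + 4*C1 + 4*C2 = 2. Solving gives C1 = -23/1105, C2 = 1187/2210.

y = -24*sin(3*t)/1105 + 23*cos(3*t)/1105 - 23*cos(4*t)*exp(4*t)/1105 + 1187*exp(4*t)*sin(4*t)/2210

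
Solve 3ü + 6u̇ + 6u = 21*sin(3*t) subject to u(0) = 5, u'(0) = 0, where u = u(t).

u = -49*sin(3*t)/85 - 42*cos(3*t)/85 + 467*cos(t)*exp(-t)/85 + 614*exp(-t)*sin(t)/85

Divide through by 3: u'' + 2u' + 2u = 7*sin(3*t).
Characteristic equation r² + 2r + 2 = 0 has discriminant (2)² - 4·(2) = -4 < 0, so r = -1 ± i.
Hence u_h = C1*cos(t)*exp(-t) + C2*exp(-t)*sin(t).
Try u_p = A*cos(3*t) + B*sin(3*t). Substituting and equating the coefficients of cos(3t) and sin(3t) gives A = -42/85, B = -49/85, so u_p = -49*sin(3*t)/85 - 42*cos(3*t)/85.
General solution: u = -49*sin(3*t)/85 - 42*cos(3*t)/85 + C1*cos(t)*exp(-t) + C2*exp(-t)*sin(t).
Apply the initial conditions: u(0) = -42/85 + C1 = 5 and u'(0) = -147/85 + C2 - C1 = 0. Solving gives C1 = 467/85, C2 = 614/85.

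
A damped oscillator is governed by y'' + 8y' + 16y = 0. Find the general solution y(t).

Characteristic equation r² + 8r + 16 = 0 has discriminant (8)² - 4·(16) = 0, so r = -4 is a repeated root.
Hence y_h = (C1 + C2*t)*exp(-4*t).

y = C1*exp(-4*t) + C2*t*exp(-4*t)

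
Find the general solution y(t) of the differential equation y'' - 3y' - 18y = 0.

y = C1*exp(6*t) + C2*exp(-3*t)

Characteristic equation r² - 3r - 18 = 0 factors as (r - 6)(r + 3) = 0, so r = 6, -3.
Hence y_h = C1*exp(6*t) + C2*exp(-3*t).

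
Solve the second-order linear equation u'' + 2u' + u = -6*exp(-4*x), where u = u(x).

Characteristic equation r² + 2r + 1 = 0 has discriminant (2)² - 4·(1) = 0, so r = -1 is a repeated root.
Hence u_h = (C1 + C2*x)*exp(-x).
Try u_p = A*exp(-4*x). Substituting into the equation and dividing by exp(-4*x) gives A = -2/3, so u_p = -2*exp(-4*x)/3.

u = -2*exp(-4*x)/3 + C1*exp(-x) + C2*x*exp(-x)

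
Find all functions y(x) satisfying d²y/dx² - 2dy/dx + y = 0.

Characteristic equation r² - 2r + 1 = 0 has discriminant (-2)² - 4·(1) = 0, so r = 1 is a repeated root.
Hence y_h = (C1 + C2*x)*exp(x).

y = C1*exp(x) + C2*x*exp(x)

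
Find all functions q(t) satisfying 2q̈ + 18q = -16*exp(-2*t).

Divide through by 2: q'' + 9q = -8*exp(-2*t).
Characteristic equation r² + 9 = 0 has discriminant (0)² - 4·(9) = -36 < 0, so r = ± 3i.
Hence q_h = C1*cos(3*t) + C2*sin(3*t).
Try q_p = A*exp(-2*t). Substituting into the equation and dividing by exp(-2*t) gives A = -8/13, so q_p = -8*exp(-2*t)/13.

q = -8*exp(-2*t)/13 + C1*cos(3*t) + C2*sin(3*t)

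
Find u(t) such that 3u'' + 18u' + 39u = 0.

u = C1*cos(2*t)*exp(-3*t) + C2*exp(-3*t)*sin(2*t)

Divide through by 3: u'' + 6u' + 13u = 0.
Characteristic equation r² + 6r + 13 = 0 has discriminant (6)² - 4·(13) = -16 < 0, so r = -3 ± 2i.
Hence u_h = C1*cos(2*t)*exp(-3*t) + C2*exp(-3*t)*sin(2*t).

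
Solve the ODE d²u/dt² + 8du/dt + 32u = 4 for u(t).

Characteristic equation r² + 8r + 32 = 0 has discriminant (8)² - 4·(32) = -64 < 0, so r = -4 ± 4i.
Hence u_h = C1*cos(4*t)*exp(-4*t) + C2*exp(-4*t)*sin(4*t).
For the particular solution try u_p = A0. Substituting and matching coefficients of each power of t gives A0 = 1/8, so u_p = 1/8.

u = 1/8 + C1*cos(4*t)*exp(-4*t) + C2*exp(-4*t)*sin(4*t)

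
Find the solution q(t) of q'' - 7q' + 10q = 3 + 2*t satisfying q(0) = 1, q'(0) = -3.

Characteristic equation r² - 7r + 10 = 0 factors as (r - 5)(r - 2) = 0, so r = 5, 2.
Hence q_h = C1*exp(5*t) + C2*exp(2*t).
For the particular solution try q_p = A0 + A1*t. Substituting and matching coefficients of each power of t gives A0 = 11/25, A1 = 1/5, so q_p = 11/25 + t/5.
General solution: q = 11/25 + t/5 + C1*exp(5*t) + C2*exp(2*t).
Apply the initial conditions: q(0) = 11/25 + C1 + C2 = 1 and q'(0) = 1/5 + 2*C2 + 5*C1 = -3. Solving gives C1 = -36/25, C2 = 2.

q = 11/25 + 2*exp(2*t) - 36*exp(5*t)/25 + t/5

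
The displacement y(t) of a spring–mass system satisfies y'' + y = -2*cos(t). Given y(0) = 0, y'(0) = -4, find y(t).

y = -4*sin(t) - t*sin(t)

Characteristic equation r² + 1 = 0 has discriminant (0)² - 4·(1) = -4 < 0, so r = ± i.
Hence y_h = C1*cos(t) + C2*sin(t).
Since ±1i are characteristic roots, multiply the trial by t. Try y_p = t*(A*cos(t) + B*sin(t)). Substituting and equating the coefficients of cos(t) and sin(t) gives A = 0, B = -1, so y_p = -t*sin(t).
General solution: y = C1*cos(t) + C2*sin(t) - t*sin(t).
Apply the initial conditions: y(0) = C1 = 0 and y'(0) = C2 = -4. Solving gives C1 = 0, C2 = -4.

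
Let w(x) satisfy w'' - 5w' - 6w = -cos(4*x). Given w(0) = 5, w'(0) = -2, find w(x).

w = 5*sin(4*x)/221 + 11*cos(4*x)/442 + 75*exp(6*x)/182 + 543*exp(-x)/119

Characteristic equation r² - 5r - 6 = 0 factors as (r + 1)(r - 6) = 0, so r = -1, 6.
Hence w_h = C1*exp(-x) + C2*exp(6*x).
Try w_p = A*cos(4*x) + B*sin(4*x). Substituting and equating the coefficients of cos(4x) and sin(4x) gives A = 11/442, B = 5/221, so w_p = 5*sin(4*x)/221 + 11*cos(4*x)/442.
General solution: w = 5*sin(4*x)/221 + 11*cos(4*x)/442 + C1*exp(-x) + C2*exp(6*x).
Apply the initial conditions: w(0) = 11/442 + C1 + C2 = 5 and w'(0) = 20/221 - C1 + 6*C2 = -2. Solving gives C1 = 543/119, C2 = 75/182.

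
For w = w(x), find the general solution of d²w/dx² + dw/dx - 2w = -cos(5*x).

Characteristic equation r² + r - 2 = 0 factors as (r + 2)(r - 1) = 0, so r = -2, 1.
Hence w_h = C1*exp(-2*x) + C2*exp(x).
Try w_p = A*cos(5*x) + B*sin(5*x). Substituting and equating the coefficients of cos(5x) and sin(5x) gives A = 27/754, B = -5/754, so w_p = -5*sin(5*x)/754 + 27*cos(5*x)/754.

w = -5*sin(5*x)/754 + 27*cos(5*x)/754 + C1*exp(-2*x) + C2*exp(x)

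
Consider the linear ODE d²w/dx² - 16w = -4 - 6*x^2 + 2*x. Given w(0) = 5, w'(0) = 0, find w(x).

w = 19/64 - x/8 + 3*x**2/8 + 299*exp(-4*x)/128 + 303*exp(4*x)/128

Characteristic equation r² - 16 = 0 factors as (r + 4)(r - 4) = 0, so r = -4, 4.
Hence w_h = C1*exp(-4*x) + C2*exp(4*x).
For the particular solution try w_p = A0 + A1*x + A2*x^2. Substituting and matching coefficients of each power of x gives A0 = 19/64, A1 = -1/8, A2 = 3/8, so w_p = 19/64 - x/8 + 3*x^2/8.
General solution: w = 19/64 - x/8 + 3*x^2/8 + C1*exp(-4*x) + C2*exp(4*x).
Apply the initial conditions: w(0) = 19/64 + C1 + C2 = 5 and w'(0) = -1/8 - 4*C1 + 4*C2 = 0. Solving gives C1 = 299/128, C2 = 303/128.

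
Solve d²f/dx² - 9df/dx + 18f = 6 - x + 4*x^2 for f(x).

Characteristic equation r² - 9r + 18 = 0 factors as (r - 3)(r - 6) = 0, so r = 3, 6.
Hence f_h = C1*exp(3*x) + C2*exp(6*x).
For the particular solution try f_p = A0 + A1*x + A2*x^2. Substituting and matching coefficients of each power of x gives A0 = 127/324, A1 = 1/6, A2 = 2/9, so f_p = 127/324 + x/6 + 2*x^2/9.

f = 127/324 + x/6 + 2*x**2/9 + C1*exp(3*x) + C2*exp(6*x)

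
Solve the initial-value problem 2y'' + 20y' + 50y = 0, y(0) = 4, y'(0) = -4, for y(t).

Divide through by 2: y'' + 10y' + 25y = 0.
Characteristic equation r² + 10r + 25 = 0 has discriminant (10)² - 4·(25) = 0, so r = -5 is a repeated root.
Hence y_h = (C1 + C2*t)*exp(-5*t).
Apply the initial conditions: y(0) = C1 = 4 and y'(0) = C2 - 5*C1 = -4. Solving gives C1 = 4, C2 = 16.

y = 4*exp(-5*t) + 16*t*exp(-5*t)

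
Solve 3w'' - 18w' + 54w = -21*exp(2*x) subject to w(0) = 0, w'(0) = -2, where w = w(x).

w = -7*exp(2*x)/10 - 9*exp(3*x)*sin(3*x)/10 + 7*cos(3*x)*exp(3*x)/10

Divide through by 3: w'' - 6w' + 18w = -7*exp(2*x).
Characteristic equation r² - 6r + 18 = 0 has discriminant (-6)² - 4·(18) = -36 < 0, so r = 3 ± 3i.
Hence w_h = C1*cos(3*x)*exp(3*x) + C2*exp(3*x)*sin(3*x).
Try w_p = A*exp(2*x). Substituting into the equation and dividing by exp(2*x) gives A = -7/10, so w_p = -7*exp(2*x)/10.
General solution: w = -7*exp(2*x)/10 + C1*cos(3*x)*exp(3*x) + C2*exp(3*x)*sin(3*x).
Apply the initial conditions: w(0) = -7/10 + C1 = 0 and w'(0) = -7/5 + 3*C1 + 3*C2 = -2. Solving gives C1 = 7/10, C2 = -9/10.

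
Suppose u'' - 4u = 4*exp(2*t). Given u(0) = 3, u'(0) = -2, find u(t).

Characteristic equation r² - 4 = 0 factors as (r - 2)(r + 2) = 0, so r = 2, -2.
Hence u_h = C1*exp(2*t) + C2*exp(-2*t).
Since exp(2*t) solves the homogeneous equation (r = 2 is a root of multiplicity 1), multiply the trial by t. Try u_p = A*t*exp(2*t). Substituting into the equation and dividing by exp(2*t) gives A = 1, so u_p = t*exp(2*t).
General solution: u = C1*exp(2*t) + C2*exp(-2*t) + t*exp(2*t).
Apply the initial conditions: u(0) = C1 + C2 = 3 and u'(0) = 1 - 2*C2 + 2*C1 = -2. Solving gives C1 = 3/4, C2 = 9/4.

u = 3*exp(2*t)/4 + 9*exp(-2*t)/4 + t*exp(2*t)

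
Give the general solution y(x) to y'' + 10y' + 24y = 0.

Characteristic equation r² + 10r + 24 = 0 factors as (r + 6)(r + 4) = 0, so r = -6, -4.
Hence y_h = C1*exp(-6*x) + C2*exp(-4*x).

y = C1*exp(-6*x) + C2*exp(-4*x)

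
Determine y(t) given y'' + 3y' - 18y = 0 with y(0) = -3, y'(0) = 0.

Characteristic equation r² + 3r - 18 = 0 factors as (r + 6)(r - 3) = 0, so r = -6, 3.
Hence y_h = C1*exp(-6*t) + C2*exp(3*t).
Apply the initial conditions: y(0) = C1 + C2 = -3 and y'(0) = -6*C1 + 3*C2 = 0. Solving gives C1 = -1, C2 = -2.

y = -exp(-6*t) - 2*exp(3*t)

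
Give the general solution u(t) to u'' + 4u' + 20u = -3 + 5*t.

u = -1/5 + t/4 + C1*cos(4*t)*exp(-2*t) + C2*exp(-2*t)*sin(4*t)

Characteristic equation r² + 4r + 20 = 0 has discriminant (4)² - 4·(20) = -64 < 0, so r = -2 ± 4i.
Hence u_h = C1*cos(4*t)*exp(-2*t) + C2*exp(-2*t)*sin(4*t).
For the particular solution try u_p = A0 + A1*t. Substituting and matching coefficients of each power of t gives A0 = -1/5, A1 = 1/4, so u_p = -1/5 + t/4.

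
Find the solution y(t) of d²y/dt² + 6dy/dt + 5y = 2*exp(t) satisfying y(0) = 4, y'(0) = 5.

y = 6*exp(-t) - 13*exp(-5*t)/6 + exp(t)/6

Characteristic equation r² + 6r + 5 = 0 factors as (r + 5)(r + 1) = 0, so r = -5, -1.
Hence y_h = C1*exp(-5*t) + C2*exp(-t).
Try y_p = A*exp(t). Substituting into the equation and dividing by exp(t) gives A = 1/6, so y_p = exp(t)/6.
General solution: y = exp(t)/6 + C1*exp(-5*t) + C2*exp(-t).
Apply the initial conditions: y(0) = 1/6 + C1 + C2 = 4 and y'(0) = 1/6 - C2 - 5*C1 = 5. Solving gives C1 = -13/6, C2 = 6.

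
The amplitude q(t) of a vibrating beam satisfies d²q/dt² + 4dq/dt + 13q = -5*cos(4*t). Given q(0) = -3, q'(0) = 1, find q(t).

q = -16*sin(4*t)/53 + 3*cos(4*t)/53 - 162*cos(3*t)*exp(-2*t)/53 - 69*exp(-2*t)*sin(3*t)/53

Characteristic equation r² + 4r + 13 = 0 has discriminant (4)² - 4·(13) = -36 < 0, so r = -2 ± 3i.
Hence q_h = C1*cos(3*t)*exp(-2*t) + C2*exp(-2*t)*sin(3*t).
Try q_p = A*cos(4*t) + B*sin(4*t). Substituting and equating the coefficients of cos(4t) and sin(4t) gives A = 3/53, B = -16/53, so q_p = -16*sin(4*t)/53 + 3*cos(4*t)/53.
General solution: q = -16*sin(4*t)/53 + 3*cos(4*t)/53 + C1*cos(3*t)*exp(-2*t) + C2*exp(-2*t)*sin(3*t).
Apply the initial conditions: q(0) = 3/53 + C1 = -3 and q'(0) = -64/53 - 2*C1 + 3*C2 = 1. Solving gives C1 = -162/53, C2 = -69/53.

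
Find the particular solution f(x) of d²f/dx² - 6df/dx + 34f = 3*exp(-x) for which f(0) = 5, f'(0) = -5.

f = 3*exp(-x)/41 - 808*exp(3*x)*sin(5*x)/205 + 202*cos(5*x)*exp(3*x)/41

Characteristic equation r² - 6r + 34 = 0 has discriminant (-6)² - 4·(34) = -100 < 0, so r = 3 ± 5i.
Hence f_h = C1*cos(5*x)*exp(3*x) + C2*exp(3*x)*sin(5*x).
Try f_p = A*exp(-x). Substituting into the equation and dividing by exp(-x) gives A = 3/41, so f_p = 3*exp(-x)/41.
General solution: f = 3*exp(-x)/41 + C1*cos(5*x)*exp(3*x) + C2*exp(3*x)*sin(5*x).
Apply the initial conditions: f(0) = 3/41 + C1 = 5 and f'(0) = -3/41 + 3*C1 + 5*C2 = -5. Solving gives C1 = 202/41, C2 = -808/205.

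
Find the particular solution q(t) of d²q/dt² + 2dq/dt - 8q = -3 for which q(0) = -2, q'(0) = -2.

q = 3/8 - 23*exp(2*t)/12 - 11*exp(-4*t)/24

Characteristic equation r² + 2r - 8 = 0 factors as (r + 4)(r - 2) = 0, so r = -4, 2.
Hence q_h = C1*exp(-4*t) + C2*exp(2*t).
For the particular solution try q_p = A0. Substituting and matching coefficients of each power of t gives A0 = 3/8, so q_p = 3/8.
General solution: q = 3/8 + C1*exp(-4*t) + C2*exp(2*t).
Apply the initial conditions: q(0) = 3/8 + C1 + C2 = -2 and q'(0) = -4*C1 + 2*C2 = -2. Solving gives C1 = -11/24, C2 = -23/12.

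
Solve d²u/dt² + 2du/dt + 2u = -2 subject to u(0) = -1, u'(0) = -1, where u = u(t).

u = -1 - exp(-t)*sin(t)

Characteristic equation r² + 2r + 2 = 0 has discriminant (2)² - 4·(2) = -4 < 0, so r = -1 ± i.
Hence u_h = C1*cos(t)*exp(-t) + C2*exp(-t)*sin(t).
For the particular solution try u_p = A0. Substituting and matching coefficients of each power of t gives A0 = -1, so u_p = -1.
General solution: u = -1 + C1*cos(t)*exp(-t) + C2*exp(-t)*sin(t).
Apply the initial conditions: u(0) = -1 + C1 = -1 and u'(0) = C2 - C1 = -1. Solving gives C1 = 0, C2 = -1.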